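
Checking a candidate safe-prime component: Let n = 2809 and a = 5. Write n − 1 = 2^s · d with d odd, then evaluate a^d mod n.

n − 1 = 2808 = 2^3 · 351, so s = 3 and d = 351.
By repeated squaring, 5^351 ≡ 348 (mod 2809).

348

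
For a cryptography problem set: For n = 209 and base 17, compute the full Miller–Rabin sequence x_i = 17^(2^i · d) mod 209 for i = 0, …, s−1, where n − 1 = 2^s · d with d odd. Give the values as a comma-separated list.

73, 104, 157, 196

n − 1 = 208 = 2^4 · 13, so s = 4 and d = 13.
x_0 = 17^13 mod 209 = 73.
x_1 = 73^2 mod 209 = 104.
x_2 = 104^2 mod 209 = 157.
x_3 = 157^2 mod 209 = 196.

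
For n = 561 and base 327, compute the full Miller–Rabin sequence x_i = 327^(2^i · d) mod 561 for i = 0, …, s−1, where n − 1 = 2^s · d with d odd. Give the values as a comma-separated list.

n − 1 = 560 = 2^4 · 35, so s = 4 and d = 35.
x_0 = 327^35 mod 561 = 285.
x_1 = 285^2 mod 561 = 441.
x_2 = 441^2 mod 561 = 375.
x_3 = 375^2 mod 561 = 375.

285, 441, 375, 375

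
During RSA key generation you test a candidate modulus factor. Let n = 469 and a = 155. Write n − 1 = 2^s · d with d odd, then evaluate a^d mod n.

n − 1 = 468 = 2^2 · 117, so s = 2 and d = 117.
By repeated squaring, 155^117 ≡ 22 (mod 469).

22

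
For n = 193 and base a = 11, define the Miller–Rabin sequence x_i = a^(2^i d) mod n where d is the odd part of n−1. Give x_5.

n − 1 = 192 = 2^6 · 3, so s = 6 and d = 3.
x_0 = 11^3 mod 193 = 173.
x_1 = 173^2 mod 193 = 14.
x_2 = 14^2 mod 193 = 3.
x_3 = 3^2 mod 193 = 9.
x_4 = 9^2 mod 193 = 81.
x_5 = 81^2 mod 193 = 192.

192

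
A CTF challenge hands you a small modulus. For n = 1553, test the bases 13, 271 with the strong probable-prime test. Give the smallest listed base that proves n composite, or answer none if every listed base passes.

n − 1 = 1552 = 2^4 · 97, so s = 4 and d = 97.
Base 13: x_0 = 13^97 mod 1553 = 99. x_0 is neither 1 nor 1552, so continue squaring. x_1 = 99^2 mod 1553 = 483. x_2 = 483^2 mod 1553 = 339. x_3 = 339^2 mod 1553 = 1552. x_3 ≡ −1, so 13 is not a witness.
Base 271: x_0 = 271^97 mod 1553 = 1070. x_0 is neither 1 nor 1552, so continue squaring. x_1 = 1070^2 mod 1553 = 339. x_2 = 339^2 mod 1553 = 1552. x_2 ≡ −1, so 271 is not a witness.
No listed base is a witness for 1553.

none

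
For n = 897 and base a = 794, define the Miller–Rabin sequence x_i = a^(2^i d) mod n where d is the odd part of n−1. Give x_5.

703

n − 1 = 896 = 2^7 · 7, so s = 7 and d = 7.
x_0 = 794^7 mod 897 = 131.
x_1 = 131^2 mod 897 = 118.
x_2 = 118^2 mod 897 = 469.
x_3 = 469^2 mod 897 = 196.
x_4 = 196^2 mod 897 = 742.
x_5 = 742^2 mod 897 = 703.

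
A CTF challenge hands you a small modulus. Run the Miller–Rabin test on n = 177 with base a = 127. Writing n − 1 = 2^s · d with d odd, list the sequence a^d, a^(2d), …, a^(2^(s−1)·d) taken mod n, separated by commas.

133, 166, 121, 127

n − 1 = 176 = 2^4 · 11, so s = 4 and d = 11.
x_0 = 127^11 mod 177 = 133.
x_1 = 133^2 mod 177 = 166.
x_2 = 166^2 mod 177 = 121.
x_3 = 121^2 mod 177 = 127.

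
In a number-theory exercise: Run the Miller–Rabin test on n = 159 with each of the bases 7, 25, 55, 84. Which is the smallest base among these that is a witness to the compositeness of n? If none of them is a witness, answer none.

7

n − 1 = 158 = 2^1 · 79, so s = 1 and d = 79.
Base 7: x_0 = 7^79 mod 159 = 7. x_0 ∉ {1, 158} and s = 1, so 7 is a Miller–Rabin witness and 159 is composite.
Base 25: x_0 = 25^79 mod 159 = 25. x_0 ∉ {1, 158} and s = 1, so 25 is a Miller–Rabin witness and 159 is composite.
Base 55: x_0 = 55^79 mod 159 = 157. x_0 ∉ {1, 158} and s = 1, so 55 is a Miller–Rabin witness and 159 is composite.
Base 84: x_0 = 84^79 mod 159 = 75. x_0 ∉ {1, 158} and s = 1, so 84 is a Miller–Rabin witness and 159 is composite.
The smallest witness among the given bases is 7.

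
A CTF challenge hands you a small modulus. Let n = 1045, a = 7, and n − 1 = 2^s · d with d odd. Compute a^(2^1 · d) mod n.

n − 1 = 1044 = 2^2 · 261, so s = 2 and d = 261.
x_0 = 7^261 mod 1045 = 172.
x_1 = 172^2 mod 1045 = 324.

324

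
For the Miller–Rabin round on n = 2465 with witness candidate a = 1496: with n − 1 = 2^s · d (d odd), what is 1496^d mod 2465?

1496

n − 1 = 2464 = 2^5 · 77, so s = 5 and d = 77.
1496^77 mod 2465 = 1496.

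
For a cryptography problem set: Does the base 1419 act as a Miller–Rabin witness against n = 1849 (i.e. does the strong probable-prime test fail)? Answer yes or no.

yes

n − 1 = 1848 = 2^3 · 231, so s = 3 and d = 231.
Repeated squaring mod 1849: 1419^1 ≡ 1419, 1419^2 ≡ 0, 1419^4 ≡ 0, 1419^8 ≡ 0, 1419^16 ≡ 0, 1419^32 ≡ 0, 1419^64 ≡ 0, 1419^128 ≡ 0.
231 = 128 + 64 + 32 + 4 + 2 + 1, so 1419^231 ≡ 0·0·0·0·0·1419 ≡ 0 (mod 1849).
x_0 = 1419^231 mod 1849 = 0.
x_0 is neither 1 nor 1848, so continue squaring.
x_1 = 0^2 mod 1849 = 0.
x_2 = 0^2 mod 1849 = 0.
Reached i = s−1 = 2 without hitting −1: 1419 is a Miller–Rabin witness and 1849 is composite.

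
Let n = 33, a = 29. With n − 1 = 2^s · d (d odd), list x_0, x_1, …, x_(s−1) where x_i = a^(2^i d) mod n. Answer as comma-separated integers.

n − 1 = 32 = 2^5 · 1, so s = 5 and d = 1.
x_0 = 29^1 mod 33 = 29.
x_1 = 29^2 mod 33 = 16.
x_2 = 16^2 mod 33 = 25.
x_3 = 25^2 mod 33 = 31.
x_4 = 31^2 mod 33 = 4.

29, 16, 25, 31, 4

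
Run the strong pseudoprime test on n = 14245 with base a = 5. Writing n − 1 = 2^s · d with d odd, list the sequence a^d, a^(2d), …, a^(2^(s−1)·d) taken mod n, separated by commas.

11885, 14050

n − 1 = 14244 = 2^2 · 3561, so s = 2 and d = 3561.
x_0 = 5^3561 mod 14245 = 11885.
x_1 = 11885^2 mod 14245 = 14050.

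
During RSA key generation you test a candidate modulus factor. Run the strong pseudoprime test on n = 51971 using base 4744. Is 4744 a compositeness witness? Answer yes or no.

no

n − 1 = 51970 = 2^1 · 25985, so s = 1 and d = 25985.
x_0 = 4744^25985 mod 51971 = 1.
x_0 = 1, so 4744 is not a witness.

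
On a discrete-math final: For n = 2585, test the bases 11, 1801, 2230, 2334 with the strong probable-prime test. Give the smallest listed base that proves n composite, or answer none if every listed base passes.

11

n − 1 = 2584 = 2^3 · 323, so s = 3 and d = 323.
Base 11: x_0 = 11^323 mod 2585 = 11. x_0 is neither 1 nor 2584, so continue squaring. x_1 = 11^2 mod 2585 = 121. x_2 = 121^2 mod 2585 = 1716. Reached i = s−1 = 2 without hitting −1: 11 is a Miller–Rabin witness and 2585 is composite.
Base 1801: x_0 = 1801^323 mod 2585 = 391. x_0 is neither 1 nor 2584, so continue squaring. x_1 = 391^2 mod 2585 = 366. x_2 = 366^2 mod 2585 = 2121. Reached i = s−1 = 2 without hitting −1: 1801 is a Miller–Rabin witness and 2585 is composite.
Base 2230: x_0 = 2230^323 mod 2585 = 820. x_0 is neither 1 nor 2584, so continue squaring. x_1 = 820^2 mod 2585 = 300. x_2 = 300^2 mod 2585 = 2110. Reached i = s−1 = 2 without hitting −1: 2230 is a Miller–Rabin witness and 2585 is composite.
Base 2334: x_0 = 2334^323 mod 2585 = 1394. x_0 is neither 1 nor 2584, so continue squaring. x_1 = 1394^2 mod 2585 = 1901. x_2 = 1901^2 mod 2585 = 2556. Reached i = s−1 = 2 without hitting −1: 2334 is a Miller–Rabin witness and 2585 is composite.
The smallest witness among the given bases is 11.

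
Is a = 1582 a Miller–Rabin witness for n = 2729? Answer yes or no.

no

n − 1 = 2728 = 2^3 · 341, so s = 3 and d = 341.
x_0 = 1582^341 mod 2729 = 1.
x_0 = 1, so 1582 is not a witness.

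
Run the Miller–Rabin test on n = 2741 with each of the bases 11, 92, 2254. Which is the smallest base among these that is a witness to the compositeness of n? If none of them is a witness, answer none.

none

n − 1 = 2740 = 2^2 · 685, so s = 2 and d = 685.
Base 11: x_0 = 11^685 mod 2741 = 2085. x_0 is neither 1 nor 2740, so continue squaring. x_1 = 2085^2 mod 2741 = 2740. x_1 ≡ −1, so 11 is not a witness.
Base 92: x_0 = 92^685 mod 2741 = 1. x_0 = 1, so 92 is not a witness.
Base 2254: x_0 = 2254^685 mod 2741 = 2085. x_0 is neither 1 nor 2740, so continue squaring. x_1 = 2085^2 mod 2741 = 2740. x_1 ≡ −1, so 2254 is not a witness.
No listed base is a witness for 2741.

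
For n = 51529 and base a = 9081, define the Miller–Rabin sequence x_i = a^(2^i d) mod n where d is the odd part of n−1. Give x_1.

n − 1 = 51528 = 2^3 · 6441, so s = 3 and d = 6441.
x_0 = 9081^6441 mod 51529 = 50395.
x_1 = 50395^2 mod 51529 = 49260.

49260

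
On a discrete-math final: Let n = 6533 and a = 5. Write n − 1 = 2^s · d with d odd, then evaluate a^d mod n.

n − 1 = 6532 = 2^2 · 1633, so s = 2 and d = 1633.
By repeated squaring, 5^1633 ≡ 6297 (mod 6533).

6297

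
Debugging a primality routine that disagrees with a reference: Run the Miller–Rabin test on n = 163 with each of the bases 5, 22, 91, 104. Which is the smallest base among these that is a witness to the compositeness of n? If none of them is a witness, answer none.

none

n − 1 = 162 = 2^1 · 81, so s = 1 and d = 81.
Base 5: x_0 = 5^81 mod 163 = 162. x_0 = 162 ≡ −1, so 5 is not a witness.
Base 22: x_0 = 22^81 mod 163 = 1. x_0 = 1, so 22 is not a witness.
Base 91: x_0 = 91^81 mod 163 = 1. x_0 = 1, so 91 is not a witness.
Base 104: x_0 = 104^81 mod 163 = 1. x_0 = 1, so 104 is not a witness.
No listed base is a witness for 163.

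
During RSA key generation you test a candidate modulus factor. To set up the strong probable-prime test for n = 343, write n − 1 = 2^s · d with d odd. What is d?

Halving: 342 → 171; 171 is odd.
So 342 = 2^1 · 171.

171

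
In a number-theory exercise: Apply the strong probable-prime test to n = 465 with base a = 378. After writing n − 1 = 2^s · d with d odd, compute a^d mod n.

n − 1 = 464 = 2^4 · 29, so s = 4 and d = 29.
378^29 mod 465 = 243.

243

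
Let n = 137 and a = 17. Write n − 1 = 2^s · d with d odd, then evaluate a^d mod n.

n − 1 = 136 = 2^3 · 17, so s = 3 and d = 17.
17^17 mod 137 = 37.

37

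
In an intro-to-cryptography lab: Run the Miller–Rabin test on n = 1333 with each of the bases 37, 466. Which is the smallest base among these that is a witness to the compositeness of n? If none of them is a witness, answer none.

none

n − 1 = 1332 = 2^2 · 333, so s = 2 and d = 333.
Base 37: x_0 = 37^333 mod 1333 = 1332. x_0 = 1332 ≡ −1, so 37 is not a witness.
Base 466: x_0 = 466^333 mod 1333 = 1. x_0 = 1, so 466 is not a witness.
No listed base is a witness for 1333.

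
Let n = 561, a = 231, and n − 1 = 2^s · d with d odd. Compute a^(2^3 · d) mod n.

n − 1 = 560 = 2^4 · 35, so s = 4 and d = 35.
x_0 = 231^35 mod 561 = 99.
x_1 = 99^2 mod 561 = 264.
x_2 = 264^2 mod 561 = 132.
x_3 = 132^2 mod 561 = 33.

33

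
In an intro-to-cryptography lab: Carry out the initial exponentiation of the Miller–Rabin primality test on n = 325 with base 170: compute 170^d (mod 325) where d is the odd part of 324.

300

n − 1 = 324 = 2^2 · 81, so s = 2 and d = 81.
170^81 mod 325 = 300.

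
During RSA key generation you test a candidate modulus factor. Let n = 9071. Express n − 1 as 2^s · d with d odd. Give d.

Halving: 9070 → 4535; 4535 is odd.
So 9070 = 2^1 · 4535.

4535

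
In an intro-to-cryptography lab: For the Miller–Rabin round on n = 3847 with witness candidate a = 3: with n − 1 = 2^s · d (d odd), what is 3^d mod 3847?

3846

n − 1 = 3846 = 2^1 · 1923, so s = 1 and d = 1923.
Repeated squaring mod 3847: 3^1 ≡ 3, 3^2 ≡ 9, 3^4 ≡ 81, 3^8 ≡ 2714, 3^16 ≡ 2638, 3^32 ≡ 3668, 3^64 ≡ 1265, 3^128 ≡ 3720, 3^256 ≡ 741, 3^512 ≡ 2807, 3^1024 ≡ 593.
1923 = 1024 + 512 + 256 + 128 + 2 + 1, so 3^1923 ≡ 593·2807·741·3720·9·3 ≡ 3846 (mod 3847).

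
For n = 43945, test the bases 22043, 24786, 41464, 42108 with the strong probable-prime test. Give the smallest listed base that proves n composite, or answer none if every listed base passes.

22043

n − 1 = 43944 = 2^3 · 5493, so s = 3 and d = 5493.
Base 22043: x_0 = 22043^5493 mod 43945 = 19458. x_0 is neither 1 nor 43944, so continue squaring. x_1 = 19458^2 mod 43945 = 27589. x_2 = 27589^2 mod 43945 = 25521. Reached i = s−1 = 2 without hitting −1: 22043 is a Miller–Rabin witness and 43945 is composite.
Base 24786: x_0 = 24786^5493 mod 43945 = 36261. x_0 is neither 1 nor 43944, so continue squaring. x_1 = 36261^2 mod 43945 = 25721. x_2 = 25721^2 mod 43945 = 21811. Reached i = s−1 = 2 without hitting −1: 24786 is a Miller–Rabin witness and 43945 is composite.
Base 41464: x_0 = 41464^5493 mod 43945 = 13754. x_0 is neither 1 nor 43944, so continue squaring. x_1 = 13754^2 mod 43945 = 33236. x_2 = 33236^2 mod 43945 = 30176. Reached i = s−1 = 2 without hitting −1: 41464 is a Miller–Rabin witness and 43945 is composite.
Base 42108: x_0 = 42108^5493 mod 43945 = 43043. x_0 is neither 1 nor 43944, so continue squaring. x_1 = 43043^2 mod 43945 = 22594. x_2 = 22594^2 mod 43945 = 23716. Reached i = s−1 = 2 without hitting −1: 42108 is a Miller–Rabin witness and 43945 is composite.
The smallest witness among the given bases is 22043.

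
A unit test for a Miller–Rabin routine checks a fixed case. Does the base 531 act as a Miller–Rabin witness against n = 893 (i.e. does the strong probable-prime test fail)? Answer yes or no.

yes

n − 1 = 892 = 2^2 · 223, so s = 2 and d = 223.
x_0 = 531^223 mod 893 = 284.
x_0 is neither 1 nor 892, so continue squaring.
x_1 = 284^2 mod 893 = 286.
Reached i = s−1 = 1 without hitting −1: 531 is a Miller–Rabin witness and 893 is composite.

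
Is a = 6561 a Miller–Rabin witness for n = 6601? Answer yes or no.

no

n − 1 = 6600 = 2^3 · 825, so s = 3 and d = 825.
x_0 = 6561^825 mod 6601 = 1.
x_0 = 1, so 6561 is not a witness.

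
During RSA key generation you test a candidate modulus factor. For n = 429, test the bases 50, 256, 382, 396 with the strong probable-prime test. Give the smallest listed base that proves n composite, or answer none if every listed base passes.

n − 1 = 428 = 2^2 · 107, so s = 2 and d = 107.
Base 50: x_0 = 50^107 mod 429 = 305. x_0 is neither 1 nor 428, so continue squaring. x_1 = 305^2 mod 429 = 361. Reached i = s−1 = 1 without hitting −1: 50 is a Miller–Rabin witness and 429 is composite.
Base 256: x_0 = 256^107 mod 429 = 328. x_0 is neither 1 nor 428, so continue squaring. x_1 = 328^2 mod 429 = 334. Reached i = s−1 = 1 without hitting −1: 256 is a Miller–Rabin witness and 429 is composite.
Base 382: x_0 = 382^107 mod 429 = 112. x_0 is neither 1 nor 428, so continue squaring. x_1 = 112^2 mod 429 = 103. Reached i = s−1 = 1 without hitting −1: 382 is a Miller–Rabin witness and 429 is composite.
Base 396: x_0 = 396^107 mod 429 = 297. x_0 is neither 1 nor 428, so continue squaring. x_1 = 297^2 mod 429 = 264. Reached i = s−1 = 1 without hitting −1: 396 is a Miller–Rabin witness and 429 is composite.
The smallest witness among the given bases is 50.

50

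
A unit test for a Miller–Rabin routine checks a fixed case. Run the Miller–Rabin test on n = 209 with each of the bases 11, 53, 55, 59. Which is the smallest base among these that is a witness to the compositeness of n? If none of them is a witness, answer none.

11

n − 1 = 208 = 2^4 · 13, so s = 4 and d = 13.
Base 11: x_0 = 11^13 mod 209 = 11. x_0 is neither 1 nor 208, so continue squaring. x_1 = 11^2 mod 209 = 121. x_2 = 121^2 mod 209 = 11. x_3 = 11^2 mod 209 = 121. Reached i = s−1 = 3 without hitting −1: 11 is a Miller–Rabin witness and 209 is composite.
Base 53: x_0 = 53^13 mod 209 = 124. x_0 is neither 1 nor 208, so continue squaring. x_1 = 124^2 mod 209 = 119. x_2 = 119^2 mod 209 = 158. x_3 = 158^2 mod 209 = 93. Reached i = s−1 = 3 without hitting −1: 53 is a Miller–Rabin witness and 209 is composite.
Base 55: x_0 = 55^13 mod 209 = 187. x_0 is neither 1 nor 208, so continue squaring. x_1 = 187^2 mod 209 = 66. x_2 = 66^2 mod 209 = 176. x_3 = 176^2 mod 209 = 44. Reached i = s−1 = 3 without hitting −1: 55 is a Miller–Rabin witness and 209 is composite.
Base 59: x_0 = 59^13 mod 209 = 174. x_0 is neither 1 nor 208, so continue squaring. x_1 = 174^2 mod 209 = 180. x_2 = 180^2 mod 209 = 5. x_3 = 5^2 mod 209 = 25. Reached i = s−1 = 3 without hitting −1: 59 is a Miller–Rabin witness and 209 is composite.
The smallest witness among the given bases is 11.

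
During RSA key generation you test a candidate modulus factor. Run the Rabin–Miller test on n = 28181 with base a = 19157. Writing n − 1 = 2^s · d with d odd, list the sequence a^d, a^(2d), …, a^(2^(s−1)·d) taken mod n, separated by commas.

n − 1 = 28180 = 2^2 · 7045, so s = 2 and d = 7045.
x_0 = 19157^7045 mod 28181 = 12393.
x_1 = 12393^2 mod 28181 = 28180.

12393, 28180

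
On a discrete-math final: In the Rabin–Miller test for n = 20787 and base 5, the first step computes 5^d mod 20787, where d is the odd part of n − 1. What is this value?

n − 1 = 20786 = 2^1 · 10393, so s = 1 and d = 10393.
5^10393 mod 20787 = 20129.

20129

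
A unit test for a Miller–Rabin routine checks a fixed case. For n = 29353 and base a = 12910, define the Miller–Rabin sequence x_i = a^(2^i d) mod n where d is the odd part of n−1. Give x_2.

18674

n − 1 = 29352 = 2^3 · 3669, so s = 3 and d = 3669.
x_0 = 12910^3669 mod 29353 = 676.
x_1 = 676^2 mod 29353 = 16681.
x_2 = 16681^2 mod 29353 = 18674.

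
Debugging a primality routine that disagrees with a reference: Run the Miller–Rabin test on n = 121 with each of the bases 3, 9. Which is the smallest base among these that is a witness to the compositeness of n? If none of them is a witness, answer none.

n − 1 = 120 = 2^3 · 15, so s = 3 and d = 15.
Base 3: x_0 = 3^15 mod 121 = 1. x_0 = 1, so 3 is not a witness.
Base 9: x_0 = 9^15 mod 121 = 1. x_0 = 1, so 9 is not a witness.
No listed base is a witness for 121.

none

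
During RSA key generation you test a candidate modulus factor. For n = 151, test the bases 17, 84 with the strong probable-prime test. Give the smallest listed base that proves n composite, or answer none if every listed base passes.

n − 1 = 150 = 2^1 · 75, so s = 1 and d = 75.
Base 17: x_0 = 17^75 mod 151 = 1. x_0 = 1, so 17 is not a witness.
Base 84: x_0 = 84^75 mod 151 = 1. x_0 = 1, so 84 is not a witness.
No listed base is a witness for 151.

none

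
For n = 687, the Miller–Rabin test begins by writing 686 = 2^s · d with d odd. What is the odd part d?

Halving: 686 → 343; 343 is odd.
So 686 = 2^1 · 343.

343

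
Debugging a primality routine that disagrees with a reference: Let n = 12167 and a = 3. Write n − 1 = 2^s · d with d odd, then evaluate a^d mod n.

n − 1 = 12166 = 2^1 · 6083, so s = 1 and d = 6083.
3^6083 mod 12167 = 5222.

5222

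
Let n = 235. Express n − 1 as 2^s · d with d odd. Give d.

Halving: 234 → 117; 117 is odd.
So 234 = 2^1 · 117.

117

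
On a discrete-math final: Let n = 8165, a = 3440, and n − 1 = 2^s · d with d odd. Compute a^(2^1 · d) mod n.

n − 1 = 8164 = 2^2 · 2041, so s = 2 and d = 2041.
x_0 = 3440^2041 mod 8165 = 190.
x_1 = 190^2 mod 8165 = 3440.

3440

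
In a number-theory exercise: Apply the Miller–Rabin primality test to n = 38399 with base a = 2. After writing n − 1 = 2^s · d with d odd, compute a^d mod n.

2010

n − 1 = 38398 = 2^1 · 19199, so s = 1 and d = 19199.
Repeated squaring mod 38399: 2^1 ≡ 2, 2^2 ≡ 4, 2^4 ≡ 16, 2^8 ≡ 256, 2^16 ≡ 27137, 2^32 ≡ 747, 2^64 ≡ 20423, 2^128 ≡ 8991, 2^256 ≡ 8186, 2^512 ≡ 4341, 2^1024 ≡ 28771, 2^2048 ≡ 3198, 2^4096 ≡ 13070, 2^8192 ≡ 26148, 2^16384 ≡ 23709.
19199 = 16384 + 2048 + 512 + 128 + 64 + 32 + 16 + 8 + 4 + 2 + 1, so 2^19199 ≡ 23709·3198·4341·8991·20423·747·27137·256·16·4·2 ≡ 2010 (mod 38399).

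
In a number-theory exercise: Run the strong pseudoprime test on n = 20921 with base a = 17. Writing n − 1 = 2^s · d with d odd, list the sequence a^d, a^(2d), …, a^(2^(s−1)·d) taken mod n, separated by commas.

12248, 9934, 20920

n − 1 = 20920 = 2^3 · 2615, so s = 3 and d = 2615.
x_0 = 17^2615 mod 20921 = 12248.
x_1 = 12248^2 mod 20921 = 9934.
x_2 = 9934^2 mod 20921 = 20920.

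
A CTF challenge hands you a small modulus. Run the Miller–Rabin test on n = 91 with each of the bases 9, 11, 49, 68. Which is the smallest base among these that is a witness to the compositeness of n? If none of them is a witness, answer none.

11

n − 1 = 90 = 2^1 · 45, so s = 1 and d = 45.
Base 9: x_0 = 9^45 mod 91 = 1. x_0 = 1, so 9 is not a witness.
Base 11: x_0 = 11^45 mod 91 = 8. x_0 ∉ {1, 90} and s = 1, so 11 is a Miller–Rabin witness and 91 is composite.
Base 49: x_0 = 49^45 mod 91 = 77. x_0 ∉ {1, 90} and s = 1, so 49 is a Miller–Rabin witness and 91 is composite.
Base 68: x_0 = 68^45 mod 91 = 27. x_0 ∉ {1, 90} and s = 1, so 68 is a Miller–Rabin witness and 91 is composite.
The smallest witness among the given bases is 11.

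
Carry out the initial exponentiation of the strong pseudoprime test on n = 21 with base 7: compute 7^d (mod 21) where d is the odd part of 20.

n − 1 = 20 = 2^2 · 5, so s = 2 and d = 5.
Repeated squaring mod 21: 7^1 ≡ 7, 7^2 ≡ 7, 7^4 ≡ 7.
5 = 4 + 1, so 7^5 ≡ 7·7 ≡ 7 (mod 21).

7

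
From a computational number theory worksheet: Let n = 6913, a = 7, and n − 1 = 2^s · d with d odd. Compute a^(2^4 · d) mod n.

n − 1 = 6912 = 2^8 · 27, so s = 8 and d = 27.
x_0 = 7^27 mod 6913 = 6185.
x_1 = 6185^2 mod 6913 = 4596.
x_2 = 4596^2 mod 6913 = 4001.
x_3 = 4001^2 mod 6913 = 4406.
x_4 = 4406^2 mod 6913 = 1132.

1132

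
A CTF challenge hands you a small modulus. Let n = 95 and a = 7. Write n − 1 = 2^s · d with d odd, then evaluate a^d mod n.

n − 1 = 94 = 2^1 · 47, so s = 1 and d = 47.
7^47 mod 95 = 68.

68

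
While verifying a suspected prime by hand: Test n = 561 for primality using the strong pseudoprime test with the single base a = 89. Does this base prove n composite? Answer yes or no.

yes

n − 1 = 560 = 2^4 · 35, so s = 4 and d = 35.
x_0 = 89^35 mod 561 = 353.
x_0 is neither 1 nor 560, so continue squaring.
x_1 = 353^2 mod 561 = 67.
x_2 = 67^2 mod 561 = 1.
x_2 = 1 but x_1 ≠ ±1, a nontrivial square root of 1 — 89 is a witness and 561 is composite.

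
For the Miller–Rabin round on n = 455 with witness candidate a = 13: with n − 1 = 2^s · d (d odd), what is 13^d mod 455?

n − 1 = 454 = 2^1 · 227, so s = 1 and d = 227.
Repeated squaring mod 455: 13^1 ≡ 13, 13^2 ≡ 169, 13^4 ≡ 351, 13^8 ≡ 351, 13^16 ≡ 351, 13^32 ≡ 351, 13^64 ≡ 351, 13^128 ≡ 351.
227 = 128 + 64 + 32 + 2 + 1, so 13^227 ≡ 351·351·351·169·13 ≡ 377 (mod 455).

377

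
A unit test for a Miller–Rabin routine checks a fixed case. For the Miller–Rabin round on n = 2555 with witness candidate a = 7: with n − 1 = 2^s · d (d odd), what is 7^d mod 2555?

1477

n − 1 = 2554 = 2^1 · 1277, so s = 1 and d = 1277.
7^1277 mod 2555 = 1477.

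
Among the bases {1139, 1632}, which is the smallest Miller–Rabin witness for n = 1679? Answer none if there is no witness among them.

1139

n − 1 = 1678 = 2^1 · 839, so s = 1 and d = 839.
Base 1139: x_0 = 1139^839 mod 1679 = 624. x_0 ∉ {1, 1678} and s = 1, so 1139 is a Miller–Rabin witness and 1679 is composite.
Base 1632: x_0 = 1632^839 mod 1679 = 1586. x_0 ∉ {1, 1678} and s = 1, so 1632 is a Miller–Rabin witness and 1679 is composite.
The smallest witness among the given bases is 1139.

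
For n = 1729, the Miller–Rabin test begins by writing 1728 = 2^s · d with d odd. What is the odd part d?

Halving: 1728 → 864 → 432 → 216 → 108 → 54 → 27; 27 is odd.
So 1728 = 2^6 · 27.

27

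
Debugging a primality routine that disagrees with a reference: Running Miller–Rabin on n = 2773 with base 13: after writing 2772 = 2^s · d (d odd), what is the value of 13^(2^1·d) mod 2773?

n − 1 = 2772 = 2^2 · 693, so s = 2 and d = 693.
Repeated squaring mod 2773: 13^1 ≡ 13, 13^2 ≡ 169, 13^4 ≡ 831, 13^8 ≡ 84, 13^16 ≡ 1510, 13^32 ≡ 694, 13^64 ≡ 1907, 13^128 ≡ 1246, 13^256 ≡ 2409, 13^512 ≡ 2165.
693 = 512 + 128 + 32 + 16 + 4 + 1, so 13^693 ≡ 2165·1246·694·1510·831·13 ≡ 2103 (mod 2773).
x_0 = 2103.
x_1 = 2103^2 mod 2773 = 2447.

2447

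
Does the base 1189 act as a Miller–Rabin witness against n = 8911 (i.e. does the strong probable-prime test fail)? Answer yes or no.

n − 1 = 8910 = 2^1 · 4455, so s = 1 and d = 4455.
x_0 = 1189^4455 mod 8911 = 2813.
x_0 ∉ {1, 8910} and s = 1, so 1189 is a Miller–Rabin witness and 8911 is composite.

yes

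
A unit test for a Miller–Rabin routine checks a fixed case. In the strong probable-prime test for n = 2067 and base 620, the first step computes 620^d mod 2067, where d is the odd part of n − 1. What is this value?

n − 1 = 2066 = 2^1 · 1033, so s = 1 and d = 1033.
620^1033 mod 2067 = 464.

464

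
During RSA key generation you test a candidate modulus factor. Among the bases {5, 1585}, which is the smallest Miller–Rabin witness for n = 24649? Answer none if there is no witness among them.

5

n − 1 = 24648 = 2^3 · 3081, so s = 3 and d = 3081.
Base 5: x_0 = 5^3081 mod 24649 = 13844. x_0 is neither 1 nor 24648, so continue squaring. x_1 = 13844^2 mod 24649 = 10361. x_2 = 10361^2 mod 24649 = 3926. Reached i = s−1 = 2 without hitting −1: 5 is a Miller–Rabin witness and 24649 is composite.
Base 1585: x_0 = 1585^3081 mod 24649 = 600. x_0 is neither 1 nor 24648, so continue squaring. x_1 = 600^2 mod 24649 = 14914. x_2 = 14914^2 mod 24649 = 19469. Reached i = s−1 = 2 without hitting −1: 1585 is a Miller–Rabin witness and 24649 is composite.
The smallest witness among the given bases is 5.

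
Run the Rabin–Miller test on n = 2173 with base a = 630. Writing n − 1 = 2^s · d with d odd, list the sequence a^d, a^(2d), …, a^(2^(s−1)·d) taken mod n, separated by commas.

1709, 169

n − 1 = 2172 = 2^2 · 543, so s = 2 and d = 543.
x_0 = 630^543 mod 2173 = 1709.
x_1 = 1709^2 mod 2173 = 169.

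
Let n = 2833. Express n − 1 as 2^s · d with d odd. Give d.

177

Halving: 2832 → 1416 → 708 → 354 → 177; 177 is odd.
So 2832 = 2^4 · 177.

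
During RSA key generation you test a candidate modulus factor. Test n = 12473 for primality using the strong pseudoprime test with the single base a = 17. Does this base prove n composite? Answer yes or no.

n − 1 = 12472 = 2^3 · 1559, so s = 3 and d = 1559.
By repeated squaring, 17^1559 ≡ 9890 (mod 12473).
x_0 = 17^1559 mod 12473 = 9890.
x_0 is neither 1 nor 12472, so continue squaring.
x_1 = 9890^2 mod 12473 = 11307.
x_2 = 11307^2 mod 12473 = 12472.
x_2 ≡ −1, so 17 is not a witness.

no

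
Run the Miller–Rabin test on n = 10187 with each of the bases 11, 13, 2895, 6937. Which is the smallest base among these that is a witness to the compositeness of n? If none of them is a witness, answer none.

11

n − 1 = 10186 = 2^1 · 5093, so s = 1 and d = 5093.
Base 11: x_0 = 11^5093 mod 10187 = 133. x_0 ∉ {1, 10186} and s = 1, so 11 is a Miller–Rabin witness and 10187 is composite.
Base 13: x_0 = 13^5093 mod 10187 = 8648. x_0 ∉ {1, 10186} and s = 1, so 13 is a Miller–Rabin witness and 10187 is composite.
Base 2895: x_0 = 2895^5093 mod 10187 = 7206. x_0 ∉ {1, 10186} and s = 1, so 2895 is a Miller–Rabin witness and 10187 is composite.
Base 6937: x_0 = 6937^5093 mod 10187 = 7566. x_0 ∉ {1, 10186} and s = 1, so 6937 is a Miller–Rabin witness and 10187 is composite.
The smallest witness among the given bases is 11.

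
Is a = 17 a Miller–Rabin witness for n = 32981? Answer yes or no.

n − 1 = 32980 = 2^2 · 8245, so s = 2 and d = 8245.
By repeated squaring, 17^8245 ≡ 615 (mod 32981).
x_0 = 17^8245 mod 32981 = 615.
x_0 is neither 1 nor 32980, so continue squaring.
x_1 = 615^2 mod 32981 = 15434.
Reached i = s−1 = 1 without hitting −1: 17 is a Miller–Rabin witness and 32981 is composite.

yes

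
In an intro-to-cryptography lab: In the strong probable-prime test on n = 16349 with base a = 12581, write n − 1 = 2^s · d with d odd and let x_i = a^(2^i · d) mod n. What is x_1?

n − 1 = 16348 = 2^2 · 4087, so s = 2 and d = 4087.
x_0 = 12581^4087 mod 16349 = 3972.
x_1 = 3972^2 mod 16349 = 16348.

16348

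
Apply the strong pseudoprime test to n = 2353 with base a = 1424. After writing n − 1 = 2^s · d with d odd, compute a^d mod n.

694

n − 1 = 2352 = 2^4 · 147, so s = 4 and d = 147.
Repeated squaring mod 2353: 1424^1 ≡ 1424, 1424^2 ≡ 1843, 1424^4 ≡ 1270, 1424^8 ≡ 1095, 1424^16 ≡ 1348, 1424^32 ≡ 588, 1424^64 ≡ 2206, 1424^128 ≡ 432.
147 = 128 + 16 + 2 + 1, so 1424^147 ≡ 432·1348·1843·1424 ≡ 694 (mod 2353).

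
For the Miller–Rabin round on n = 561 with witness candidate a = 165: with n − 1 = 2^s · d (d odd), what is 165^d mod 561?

n − 1 = 560 = 2^4 · 35, so s = 4 and d = 35.
By repeated squaring, 165^35 ≡ 198 (mod 561).

198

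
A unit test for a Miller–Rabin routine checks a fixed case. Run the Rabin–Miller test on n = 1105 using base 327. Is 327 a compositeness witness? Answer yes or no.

n − 1 = 1104 = 2^4 · 69, so s = 4 and d = 69.
Repeated squaring mod 1105: 327^1 ≡ 327, 327^2 ≡ 849, 327^4 ≡ 341, 327^8 ≡ 256, 327^16 ≡ 341, 327^32 ≡ 256, 327^64 ≡ 341.
69 = 64 + 4 + 1, so 327^69 ≡ 341·341·327 ≡ 837 (mod 1105).
x_0 = 327^69 mod 1105 = 837.
x_0 is neither 1 nor 1104, so continue squaring.
x_1 = 837^2 mod 1105 = 1104.
x_1 ≡ −1, so 327 is not a witness.

no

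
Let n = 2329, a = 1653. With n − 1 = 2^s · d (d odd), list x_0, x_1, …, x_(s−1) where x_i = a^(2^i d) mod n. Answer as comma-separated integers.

n − 1 = 2328 = 2^3 · 291, so s = 3 and d = 291.
x_0 = 1653^291 mod 2329 = 1798.
x_1 = 1798^2 mod 2329 = 152.
x_2 = 152^2 mod 2329 = 2143.

1798, 152, 2143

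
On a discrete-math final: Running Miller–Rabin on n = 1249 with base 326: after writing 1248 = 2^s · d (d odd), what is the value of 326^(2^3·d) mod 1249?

585

n − 1 = 1248 = 2^5 · 39, so s = 5 and d = 39.
x_0 = 326^39 mod 1249 = 672.
x_1 = 672^2 mod 1249 = 695.
x_2 = 695^2 mod 1249 = 911.
x_3 = 911^2 mod 1249 = 585.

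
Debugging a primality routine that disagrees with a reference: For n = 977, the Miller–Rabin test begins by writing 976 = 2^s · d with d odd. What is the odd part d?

61

Halving: 976 → 488 → 244 → 122 → 61; 61 is odd.
So 976 = 2^4 · 61.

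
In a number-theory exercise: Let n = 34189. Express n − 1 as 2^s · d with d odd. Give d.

8547

Halving: 34188 → 17094 → 8547; 8547 is odd.
So 34188 = 2^2 · 8547.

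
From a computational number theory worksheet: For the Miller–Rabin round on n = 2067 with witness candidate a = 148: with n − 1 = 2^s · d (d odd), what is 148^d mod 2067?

n − 1 = 2066 = 2^1 · 1033, so s = 1 and d = 1033.
148^1033 mod 2067 = 460.

460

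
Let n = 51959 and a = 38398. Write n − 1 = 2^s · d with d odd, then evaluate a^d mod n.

n − 1 = 51958 = 2^1 · 25979, so s = 1 and d = 25979.
38398^25979 mod 51959 = 22598.

22598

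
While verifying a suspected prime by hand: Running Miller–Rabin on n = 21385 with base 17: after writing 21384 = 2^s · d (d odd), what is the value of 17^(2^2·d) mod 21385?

n − 1 = 21384 = 2^3 · 2673, so s = 3 and d = 2673.
Repeated squaring mod 21385: 17^1 ≡ 17, 17^2 ≡ 289, 17^4 ≡ 19366, 17^8 ≡ 13211, 17^16 ≡ 7536, 17^32 ≡ 14121, 17^64 ≡ 8901, 17^128 ≡ 17761, 17^256 ≡ 2986, 17^512 ≡ 20036, 17^1024 ≡ 2076, 17^2048 ≡ 11391.
2673 = 2048 + 512 + 64 + 32 + 16 + 1, so 17^2673 ≡ 11391·20036·8901·14121·7536·17 ≡ 8917 (mod 21385).
x_0 = 8917.
x_1 = 8917^2 mod 21385 = 3459.
x_2 = 3459^2 mod 21385 = 10466.

10466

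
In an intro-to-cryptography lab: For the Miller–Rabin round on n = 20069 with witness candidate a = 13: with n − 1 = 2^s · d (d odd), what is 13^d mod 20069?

12396

n − 1 = 20068 = 2^2 · 5017, so s = 2 and d = 5017.
13^5017 mod 20069 = 12396.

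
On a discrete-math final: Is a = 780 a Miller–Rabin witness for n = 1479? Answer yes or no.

yes

n − 1 = 1478 = 2^1 · 739, so s = 1 and d = 739.
x_0 = 780^739 mod 1479 = 1029.
x_0 ∉ {1, 1478} and s = 1, so 780 is a Miller–Rabin witness and 1479 is composite.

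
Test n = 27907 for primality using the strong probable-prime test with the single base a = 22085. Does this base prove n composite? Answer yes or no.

n − 1 = 27906 = 2^1 · 13953, so s = 1 and d = 13953.
x_0 = 22085^13953 mod 27907 = 19696.
x_0 ∉ {1, 27906} and s = 1, so 22085 is a Miller–Rabin witness and 27907 is composite.

yes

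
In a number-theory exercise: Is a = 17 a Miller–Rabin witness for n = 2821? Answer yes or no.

no

n − 1 = 2820 = 2^2 · 705, so s = 2 and d = 705.
x_0 = 17^705 mod 2821 = 2820.
x_0 = 2820 ≡ −1, so 17 is not a witness.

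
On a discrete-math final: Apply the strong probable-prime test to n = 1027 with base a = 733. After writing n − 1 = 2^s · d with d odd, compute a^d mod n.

n − 1 = 1026 = 2^1 · 513, so s = 1 and d = 513.
By repeated squaring, 733^513 ≡ 447 (mod 1027).

447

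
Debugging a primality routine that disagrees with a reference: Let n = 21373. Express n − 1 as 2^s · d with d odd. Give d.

Halving: 21372 → 10686 → 5343; 5343 is odd.
So 21372 = 2^2 · 5343.

5343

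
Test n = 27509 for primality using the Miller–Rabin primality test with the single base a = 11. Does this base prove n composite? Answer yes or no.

no

n − 1 = 27508 = 2^2 · 6877, so s = 2 and d = 6877.
x_0 = 11^6877 mod 27509 = 27508.
x_0 = 27508 ≡ −1, so 11 is not a witness.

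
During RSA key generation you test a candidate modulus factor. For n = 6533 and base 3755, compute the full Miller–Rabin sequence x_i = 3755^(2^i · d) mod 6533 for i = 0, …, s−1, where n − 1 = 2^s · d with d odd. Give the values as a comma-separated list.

2962, 6158

n − 1 = 6532 = 2^2 · 1633, so s = 2 and d = 1633.
x_0 = 3755^1633 mod 6533 = 2962.
x_1 = 2962^2 mod 6533 = 6158.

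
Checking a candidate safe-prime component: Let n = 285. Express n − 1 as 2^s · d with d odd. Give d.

Halving: 284 → 142 → 71; 71 is odd.
So 284 = 2^2 · 71.

71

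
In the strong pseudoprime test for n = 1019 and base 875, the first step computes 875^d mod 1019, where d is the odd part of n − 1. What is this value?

n − 1 = 1018 = 2^1 · 509, so s = 1 and d = 509.
By repeated squaring, 875^509 ≡ 1018 (mod 1019).

1018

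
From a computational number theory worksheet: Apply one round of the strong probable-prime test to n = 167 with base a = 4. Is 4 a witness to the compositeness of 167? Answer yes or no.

n − 1 = 166 = 2^1 · 83, so s = 1 and d = 83.
Repeated squaring mod 167: 4^1 ≡ 4, 4^2 ≡ 16, 4^4 ≡ 89, 4^8 ≡ 72, 4^16 ≡ 7, 4^32 ≡ 49, 4^64 ≡ 63.
83 = 64 + 16 + 2 + 1, so 4^83 ≡ 63·7·16·4 ≡ 1 (mod 167).
x_0 = 4^83 mod 167 = 1.
x_0 = 1, so 4 is not a witness.

no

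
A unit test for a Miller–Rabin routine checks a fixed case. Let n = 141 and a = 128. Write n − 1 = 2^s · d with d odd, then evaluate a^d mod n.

n − 1 = 140 = 2^2 · 35, so s = 2 and d = 35.
By repeated squaring, 128^35 ≡ 56 (mod 141).

56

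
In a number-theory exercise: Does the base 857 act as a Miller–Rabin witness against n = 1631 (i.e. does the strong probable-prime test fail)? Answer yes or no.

n − 1 = 1630 = 2^1 · 815, so s = 1 and d = 815.
x_0 = 857^815 mod 1631 = 145.
x_0 ∉ {1, 1630} and s = 1, so 857 is a Miller–Rabin witness and 1631 is composite.

yes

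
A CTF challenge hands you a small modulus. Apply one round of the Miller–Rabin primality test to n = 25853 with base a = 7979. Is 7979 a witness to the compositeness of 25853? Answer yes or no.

yes

n − 1 = 25852 = 2^2 · 6463, so s = 2 and d = 6463.
Repeated squaring mod 25853: 7979^1 ≡ 7979, 7979^2 ≡ 14355, 7979^4 ≡ 17615, 7979^8 ≡ 519, 7979^16 ≡ 10831, 7979^32 ≡ 15500, 7979^64 ≡ 23924, 7979^128 ≡ 24062, 7979^256 ≡ 1909, 7979^512 ≡ 24861, 7979^1024 ≡ 1650, 7979^2048 ≡ 7935, 7979^4096 ≡ 12170.
6463 = 4096 + 2048 + 256 + 32 + 16 + 8 + 4 + 2 + 1, so 7979^6463 ≡ 12170·7935·1909·15500·10831·519·17615·14355·7979 ≡ 24679 (mod 25853).
x_0 = 7979^6463 mod 25853 = 24679.
x_0 is neither 1 nor 25852, so continue squaring.
x_1 = 24679^2 mod 25853 = 8067.
Reached i = s−1 = 1 without hitting −1: 7979 is a Miller–Rabin witness and 25853 is composite.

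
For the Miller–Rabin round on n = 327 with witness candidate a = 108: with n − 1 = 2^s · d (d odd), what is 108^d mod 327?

n − 1 = 326 = 2^1 · 163, so s = 1 and d = 163.
Repeated squaring mod 327: 108^1 ≡ 108, 108^2 ≡ 219, 108^4 ≡ 219, 108^8 ≡ 219, 108^16 ≡ 219, 108^32 ≡ 219, 108^64 ≡ 219, 108^128 ≡ 219.
163 = 128 + 32 + 2 + 1, so 108^163 ≡ 219·219·219·108 ≡ 108 (mod 327).

108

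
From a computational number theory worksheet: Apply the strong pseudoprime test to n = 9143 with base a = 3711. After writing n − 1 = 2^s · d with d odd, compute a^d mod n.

n − 1 = 9142 = 2^1 · 4571, so s = 1 and d = 4571.
3711^4571 mod 9143 = 3177.

3177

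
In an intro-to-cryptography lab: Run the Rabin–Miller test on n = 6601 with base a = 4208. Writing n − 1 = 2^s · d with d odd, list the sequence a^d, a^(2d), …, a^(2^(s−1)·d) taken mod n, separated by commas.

4852, 2738, 4509

n − 1 = 6600 = 2^3 · 825, so s = 3 and d = 825.
x_0 = 4208^825 mod 6601 = 4852.
x_1 = 4852^2 mod 6601 = 2738.
x_2 = 2738^2 mod 6601 = 4509.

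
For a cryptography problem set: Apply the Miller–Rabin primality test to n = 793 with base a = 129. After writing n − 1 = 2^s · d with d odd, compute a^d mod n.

272

n − 1 = 792 = 2^3 · 99, so s = 3 and d = 99.
129^99 mod 793 = 272.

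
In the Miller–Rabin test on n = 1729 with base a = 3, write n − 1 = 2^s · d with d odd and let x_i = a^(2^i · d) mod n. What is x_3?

n − 1 = 1728 = 2^6 · 27, so s = 6 and d = 27.
x_0 = 3^27 mod 1729 = 664.
x_1 = 664^2 mod 1729 = 1.
x_2 = 1^2 mod 1729 = 1.
x_3 = 1^2 mod 1729 = 1.

1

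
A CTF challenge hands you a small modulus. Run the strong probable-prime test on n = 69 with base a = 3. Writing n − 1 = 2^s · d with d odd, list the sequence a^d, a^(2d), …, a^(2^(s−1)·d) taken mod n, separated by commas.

39, 3

n − 1 = 68 = 2^2 · 17, so s = 2 and d = 17.
x_0 = 3^17 mod 69 = 39.
x_1 = 39^2 mod 69 = 3.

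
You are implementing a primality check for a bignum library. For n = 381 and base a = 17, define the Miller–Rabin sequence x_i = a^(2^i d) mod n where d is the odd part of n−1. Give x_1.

271

n − 1 = 380 = 2^2 · 95, so s = 2 and d = 95.
x_0 = 17^95 mod 381 = 242.
x_1 = 242^2 mod 381 = 271.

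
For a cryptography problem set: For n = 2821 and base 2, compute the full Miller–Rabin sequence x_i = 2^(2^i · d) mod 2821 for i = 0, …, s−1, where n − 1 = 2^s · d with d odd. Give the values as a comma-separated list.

n − 1 = 2820 = 2^2 · 705, so s = 2 and d = 705.
x_0 = 2^705 mod 2821 = 2605.
x_1 = 2605^2 mod 2821 = 1520.

2605, 1520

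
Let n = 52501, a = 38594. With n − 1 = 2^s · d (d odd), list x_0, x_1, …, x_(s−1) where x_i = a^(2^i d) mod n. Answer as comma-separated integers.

1, 1

n − 1 = 52500 = 2^2 · 13125, so s = 2 and d = 13125.
x_0 = 38594^13125 mod 52501 = 1.
x_1 = 1^2 mod 52501 = 1.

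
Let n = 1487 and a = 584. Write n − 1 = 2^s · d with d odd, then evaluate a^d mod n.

n − 1 = 1486 = 2^1 · 743, so s = 1 and d = 743.
Repeated squaring mod 1487: 584^1 ≡ 584, 584^2 ≡ 533, 584^4 ≡ 72, 584^8 ≡ 723, 584^16 ≡ 792, 584^32 ≡ 1237, 584^64 ≡ 46, 584^128 ≡ 629, 584^256 ≡ 99, 584^512 ≡ 879.
743 = 512 + 128 + 64 + 32 + 4 + 2 + 1, so 584^743 ≡ 879·629·46·1237·72·533·584 ≡ 1 (mod 1487).

1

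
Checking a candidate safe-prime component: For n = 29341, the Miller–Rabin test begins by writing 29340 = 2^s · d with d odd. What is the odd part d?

Halving: 29340 → 14670 → 7335; 7335 is odd.
So 29340 = 2^2 · 7335.

7335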